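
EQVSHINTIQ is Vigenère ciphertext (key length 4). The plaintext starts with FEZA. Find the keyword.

Subtract each crib letter from the matching ciphertext letter (mod 26):
E(4)−F(5)=-1≡25 → Z
Q(16)−E(4)=12 → M
V(21)−Z(25)=-4≡22 → W
S(18)−A(0)=18 → S

ZMWS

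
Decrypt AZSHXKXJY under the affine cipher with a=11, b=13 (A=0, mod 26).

NURQIVICB

The inverse of 11 mod 26 is 19, since 11·19=209≡1. Apply D(y)=19·(y−13) mod 26:
A(0): 19·(0−13)=-247≡13 → N
Z(25): 19·(25−13)=228≡20 → U
S(18): 19·(18−13)=95≡17 → R
H(7): 19·(7−13)=-114≡16 → Q
X(23): 19·(23−13)=190≡8 → I
K(10): 19·(10−13)=-57≡21 → V
X(23): 19·(23−13)=190≡8 → I
J(9): 19·(9−13)=-76≡2 → C
Y(24): 19·(24−13)=209≡1 → B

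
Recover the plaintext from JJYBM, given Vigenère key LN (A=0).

Repeat the key across the ciphertext: LNLNL
J(9)−L(11): -2≡24 → Y
J(9)−N(13): -4≡22 → W
Y(24)−L(11): 13 → N
B(1)−N(13): -12≡14 → O
M(12)−L(11): 1 → B

YWNOB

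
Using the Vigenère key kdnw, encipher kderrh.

ugrnbk

Repeat the key across the message: kdnwkd
k(10)+k(10): 20 → u
d(3)+d(3): 6 → g
e(4)+n(13): 17 → r
r(17)+w(22): 39≡13 → n
r(17)+k(10): 27≡1 → b
h(7)+d(3): 10 → k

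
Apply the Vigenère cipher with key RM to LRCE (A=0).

CDTQ

Repeat the key across the message: RMRM
L(11)+R(17): 28≡2 → C
R(17)+M(12): 29≡3 → D
C(2)+R(17): 19 → T
E(4)+M(12): 16 → Q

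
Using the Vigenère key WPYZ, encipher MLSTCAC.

IAQSYPA

Repeat the key across the message: WPYZWPY
M(12)+W(22): 34≡8 → I
L(11)+P(15): 26≡0 → A
S(18)+Y(24): 42≡16 → Q
T(19)+Z(25): 44≡18 → S
C(2)+W(22): 24 → Y
A(0)+P(15): 15 → P
C(2)+Y(24): 26≡0 → A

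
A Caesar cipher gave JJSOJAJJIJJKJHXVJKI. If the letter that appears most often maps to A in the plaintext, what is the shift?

The most frequent ciphertext letter is J (appears 9 times).
J is position 9; A is position 0.
Shift = 9.

9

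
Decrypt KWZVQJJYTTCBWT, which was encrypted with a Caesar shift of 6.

K(10): 10−6=4 → E
W(22): 22−6=16 → Q
Z(25): 25−6=19 → T
V(21): 21−6=15 → P
Q(16): 16−6=10 → K
J(9): 9−6=3 → D
J(9): 9−6=3 → D
Y(24): 24−6=18 → S
T(19): 19−6=13 → N
T(19): 19−6=13 → N
C(2): 2−6=-4≡22 → W
B(1): 1−6=-5≡21 → V
W(22): 22−6=16 → Q
T(19): 19−6=13 → N

EQTPKDDSNNWVQN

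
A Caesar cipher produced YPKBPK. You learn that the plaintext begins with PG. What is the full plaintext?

From the crib: Y(24)−P(15)=9, so the shift is 9.
Subtract 9 from each ciphertext letter:
Y(24): 24−9=15 → P
P(15): 15−9=6 → G
K(10): 10−9=1 → B
B(1): 1−9=-8≡18 → S
P(15): 15−9=6 → G
K(10): 10−9=1 → B

PGBSGB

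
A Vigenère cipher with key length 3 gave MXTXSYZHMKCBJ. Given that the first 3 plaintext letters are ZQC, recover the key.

NHR

Subtract each crib letter from the matching ciphertext letter (mod 26):
M(12)−Z(25)=-13≡13 → N
X(23)−Q(16)=7 → H
T(19)−C(2)=17 → R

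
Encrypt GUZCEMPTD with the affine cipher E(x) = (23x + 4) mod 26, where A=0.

G(6): 23·6+4=142≡12 → M
U(20): 23·20+4=464≡22 → W
Z(25): 23·25+4=579≡7 → H
C(2): 23·2+4=50≡24 → Y
E(4): 23·4+4=96≡18 → S
M(12): 23·12+4=280≡20 → U
P(15): 23·15+4=349≡11 → L
T(19): 23·19+4=441≡25 → Z
D(3): 23·3+4=73≡21 → V

MWHYSULZV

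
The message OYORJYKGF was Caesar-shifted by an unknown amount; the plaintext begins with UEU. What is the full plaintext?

From the crib: O(14)−U(20)=-6≡20, so the shift is 20.
Subtract 20 from each ciphertext letter:
O(14): 14−20=-6≡20 → U
Y(24): 24−20=4 → E
O(14): 14−20=-6≡20 → U
R(17): 17−20=-3≡23 → X
J(9): 9−20=-11≡15 → P
Y(24): 24−20=4 → E
K(10): 10−20=-10≡16 → Q
G(6): 6−20=-14≡12 → M
F(5): 5−20=-15≡11 → L

UEUXPEQML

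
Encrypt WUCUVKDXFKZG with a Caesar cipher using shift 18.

OMUMNCVPXCRY

W(22): 22+18=40≡14 → O
U(20): 20+18=38≡12 → M
C(2): 2+18=20 → U
U(20): 20+18=38≡12 → M
V(21): 21+18=39≡13 → N
K(10): 10+18=28≡2 → C
D(3): 3+18=21 → V
X(23): 23+18=41≡15 → P
F(5): 5+18=23 → X
K(10): 10+18=28≡2 → C
Z(25): 25+18=43≡17 → R
G(6): 6+18=24 → Y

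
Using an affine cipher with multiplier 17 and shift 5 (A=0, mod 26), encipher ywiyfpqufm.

y(24): 17·24+5=413≡23 → x
w(22): 17·22+5=379≡15 → p
i(8): 17·8+5=141≡11 → l
y(24): 17·24+5=413≡23 → x
f(5): 17·5+5=90≡12 → m
p(15): 17·15+5=260≡0 → a
q(16): 17·16+5=277≡17 → r
u(20): 17·20+5=345≡7 → h
f(5): 17·5+5=90≡12 → m
m(12): 17·12+5=209≡1 → b

xplxmarhmb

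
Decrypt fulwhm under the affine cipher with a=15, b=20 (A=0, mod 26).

zaponw

The inverse of 15 mod 26 is 7, since 15·7=105≡1. Apply D(y)=7·(y−20) mod 26:
f(5): 7·(5−20)=-105≡25 → z
u(20): 7·(20−20)=0 → a
l(11): 7·(11−20)=-63≡15 → p
w(22): 7·(22−20)=14 → o
h(7): 7·(7−20)=-91≡13 → n
m(12): 7·(12−20)=-56≡22 → w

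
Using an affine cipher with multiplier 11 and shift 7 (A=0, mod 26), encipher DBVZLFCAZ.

OSEWYKDHW

D(3): 11·3+7=40≡14 → O
B(1): 11·1+7=18 → S
V(21): 11·21+7=238≡4 → E
Z(25): 11·25+7=282≡22 → W
L(11): 11·11+7=128≡24 → Y
F(5): 11·5+7=62≡10 → K
C(2): 11·2+7=29≡3 → D
A(0): 11·0+7=7 → H
Z(25): 11·25+7=282≡22 → W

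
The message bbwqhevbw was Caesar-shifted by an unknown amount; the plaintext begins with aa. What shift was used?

From the crib: b(1)−a(0)=1, so the shift is 1.

1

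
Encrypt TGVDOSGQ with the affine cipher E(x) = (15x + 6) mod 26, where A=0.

T(19): 15·19+6=291≡5 → F
G(6): 15·6+6=96≡18 → S
V(21): 15·21+6=321≡9 → J
D(3): 15·3+6=51≡25 → Z
O(14): 15·14+6=216≡8 → I
S(18): 15·18+6=276≡16 → Q
G(6): 15·6+6=96≡18 → S
Q(16): 15·16+6=246≡12 → M

FSJZIQSM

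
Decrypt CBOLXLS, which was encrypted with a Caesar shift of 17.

LKXUGUB

C(2): 2−17=-15≡11 → L
B(1): 1−17=-16≡10 → K
O(14): 14−17=-3≡23 → X
L(11): 11−17=-6≡20 → U
X(23): 23−17=6 → G
L(11): 11−17=-6≡20 → U
S(18): 18−17=1 → B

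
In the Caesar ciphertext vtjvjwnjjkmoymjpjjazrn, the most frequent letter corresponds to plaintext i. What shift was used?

The most frequent ciphertext letter is j (appears 7 times).
j is position 9; i is position 8.
Shift = 1.

1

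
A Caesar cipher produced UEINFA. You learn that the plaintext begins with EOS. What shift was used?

16

From the crib: U(20)−E(4)=16, so the shift is 16.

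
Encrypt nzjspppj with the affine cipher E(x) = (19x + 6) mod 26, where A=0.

n(13): 19·13+6=253≡19 → t
z(25): 19·25+6=481≡13 → n
j(9): 19·9+6=177≡21 → v
s(18): 19·18+6=348≡10 → k
p(15): 19·15+6=291≡5 → f
p(15): 19·15+6=291≡5 → f
p(15): 19·15+6=291≡5 → f
j(9): 19·9+6=177≡21 → v

tnvkfffv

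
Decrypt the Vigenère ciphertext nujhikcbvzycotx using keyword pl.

yjuwtznqgojrzii

Repeat the key across the ciphertext: plplplplplplplp
n(13)−p(15): -2≡24 → y
u(20)−l(11): 9 → j
j(9)−p(15): -6≡20 → u
h(7)−l(11): -4≡22 → w
i(8)−p(15): -7≡19 → t
k(10)−l(11): -1≡25 → z
c(2)−p(15): -13≡13 → n
b(1)−l(11): -10≡16 → q
v(21)−p(15): 6 → g
z(25)−l(11): 14 → o
y(24)−p(15): 9 → j
c(2)−l(11): -9≡17 → r
o(14)−p(15): -1≡25 → z
t(19)−l(11): 8 → i
x(23)−p(15): 8 → i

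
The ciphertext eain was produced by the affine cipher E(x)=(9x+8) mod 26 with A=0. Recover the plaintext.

ocap

The inverse of 9 mod 26 is 3, since 9·3=27≡1. Apply D(y)=3·(y−8) mod 26:
e(4): 3·(4−8)=-12≡14 → o
a(0): 3·(0−8)=-24≡2 → c
i(8): 3·(8−8)=0 → a
n(13): 3·(13−8)=15 → p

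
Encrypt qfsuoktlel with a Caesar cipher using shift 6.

q(16): 16+6=22 → w
f(5): 5+6=11 → l
s(18): 18+6=24 → y
u(20): 20+6=26≡0 → a
o(14): 14+6=20 → u
k(10): 10+6=16 → q
t(19): 19+6=25 → z
l(11): 11+6=17 → r
e(4): 4+6=10 → k
l(11): 11+6=17 → r

wlyauqzrkr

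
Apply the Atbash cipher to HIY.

H(7) → S(18)
I(8) → R(17)
Y(24) → B(1)

SRB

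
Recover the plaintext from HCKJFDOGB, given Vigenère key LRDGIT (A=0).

Repeat the key across the ciphertext: LRDGITLRD
H(7)−L(11): -4≡22 → W
C(2)−R(17): -15≡11 → L
K(10)−D(3): 7 → H
J(9)−G(6): 3 → D
F(5)−I(8): -3≡23 → X
D(3)−T(19): -16≡10 → K
O(14)−L(11): 3 → D
G(6)−R(17): -11≡15 → P
B(1)−D(3): -2≡24 → Y

WLHDXKDPY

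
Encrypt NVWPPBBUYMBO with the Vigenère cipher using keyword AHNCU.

NCJRJBIHAGBV

Repeat the key across the message: AHNCUAHNCUAH
N(13)+A(0): 13 → N
V(21)+H(7): 28≡2 → C
W(22)+N(13): 35≡9 → J
P(15)+C(2): 17 → R
P(15)+U(20): 35≡9 → J
B(1)+A(0): 1 → B
B(1)+H(7): 8 → I
U(20)+N(13): 33≡7 → H
Y(24)+C(2): 26≡0 → A
M(12)+U(20): 32≡6 → G
B(1)+A(0): 1 → B
O(14)+H(7): 21 → V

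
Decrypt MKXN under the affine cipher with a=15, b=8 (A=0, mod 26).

COBJ

The inverse of 15 mod 26 is 7, since 15·7=105≡1. Apply D(y)=7·(y−8) mod 26:
M(12): 7·(12−8)=28≡2 → C
K(10): 7·(10−8)=14 → O
X(23): 7·(23−8)=105≡1 → B
N(13): 7·(13−8)=35≡9 → J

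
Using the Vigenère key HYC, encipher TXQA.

AVSH

Repeat the key across the message: HYCH
T(19)+H(7): 26≡0 → A
X(23)+Y(24): 47≡21 → V
Q(16)+C(2): 18 → S
A(0)+H(7): 7 → H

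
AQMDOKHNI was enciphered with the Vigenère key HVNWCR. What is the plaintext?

Repeat the key across the ciphertext: HVNWCRHVN
A(0)−H(7): -7≡19 → T
Q(16)−V(21): -5≡21 → V
M(12)−N(13): -1≡25 → Z
D(3)−W(22): -19≡7 → H
O(14)−C(2): 12 → M
K(10)−R(17): -7≡19 → T
H(7)−H(7): 0 → A
N(13)−V(21): -8≡18 → S
I(8)−N(13): -5≡21 → V

TVZHMTASV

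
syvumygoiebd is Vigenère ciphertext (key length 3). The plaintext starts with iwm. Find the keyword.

Subtract each crib letter from the matching ciphertext letter (mod 26):
s(18)−i(8)=10 → k
y(24)−w(22)=2 → c
v(21)−m(12)=9 → j

kcj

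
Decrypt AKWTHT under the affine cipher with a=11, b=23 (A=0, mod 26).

FNHCIC

The inverse of 11 mod 26 is 19, since 11·19=209≡1. Apply D(y)=19·(y−23) mod 26:
A(0): 19·(0−23)=-437≡5 → F
K(10): 19·(10−23)=-247≡13 → N
W(22): 19·(22−23)=-19≡7 → H
T(19): 19·(19−23)=-76≡2 → C
H(7): 19·(7−23)=-304≡8 → I
T(19): 19·(19−23)=-76≡2 → C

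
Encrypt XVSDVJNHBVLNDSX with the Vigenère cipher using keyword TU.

Repeat the key across the message: TUTUTUTUTUTUTUT
X(23)+T(19): 42≡16 → Q
V(21)+U(20): 41≡15 → P
S(18)+T(19): 37≡11 → L
D(3)+U(20): 23 → X
V(21)+T(19): 40≡14 → O
J(9)+U(20): 29≡3 → D
N(13)+T(19): 32≡6 → G
H(7)+U(20): 27≡1 → B
B(1)+T(19): 20 → U
V(21)+U(20): 41≡15 → P
L(11)+T(19): 30≡4 → E
N(13)+U(20): 33≡7 → H
D(3)+T(19): 22 → W
S(18)+U(20): 38≡12 → M
X(23)+T(19): 42≡16 → Q

QPLXODGBUPEHWMQ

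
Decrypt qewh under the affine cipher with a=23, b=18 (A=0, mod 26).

The inverse of 23 mod 26 is 17, since 23·17=391≡1. Apply D(y)=17·(y−18) mod 26:
q(16): 17·(16−18)=-34≡18 → s
e(4): 17·(4−18)=-238≡22 → w
w(22): 17·(22−18)=68≡16 → q
h(7): 17·(7−18)=-187≡21 → v

swqv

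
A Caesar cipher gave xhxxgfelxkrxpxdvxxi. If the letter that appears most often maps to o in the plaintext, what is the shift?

9

The most frequent ciphertext letter is x (appears 8 times).
x is position 23; o is position 14.
Shift = 9.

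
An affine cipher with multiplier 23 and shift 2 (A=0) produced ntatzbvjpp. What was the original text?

fdsdbjlpnn

The inverse of 23 mod 26 is 17, since 23·17=391≡1. Apply D(y)=17·(y−2) mod 26:
n(13): 17·(13−2)=187≡5 → f
t(19): 17·(19−2)=289≡3 → d
a(0): 17·(0−2)=-34≡18 → s
t(19): 17·(19−2)=289≡3 → d
z(25): 17·(25−2)=391≡1 → b
b(1): 17·(1−2)=-17≡9 → j
v(21): 17·(21−2)=323≡11 → l
j(9): 17·(9−2)=119≡15 → p
p(15): 17·(15−2)=221≡13 → n
p(15): 17·(15−2)=221≡13 → n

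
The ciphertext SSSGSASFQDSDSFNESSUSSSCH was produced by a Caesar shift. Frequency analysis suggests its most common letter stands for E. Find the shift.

14

The most frequent ciphertext letter is S (appears 12 times).
S is position 18; E is position 4.
Shift = 14.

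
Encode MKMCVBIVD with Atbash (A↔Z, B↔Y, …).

M(12) → N(13)
K(10) → P(15)
M(12) → N(13)
C(2) → X(23)
V(21) → E(4)
B(1) → Y(24)
I(8) → R(17)
V(21) → E(4)
D(3) → W(22)

NPNXEYREW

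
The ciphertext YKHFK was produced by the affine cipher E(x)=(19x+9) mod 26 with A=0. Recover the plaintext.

JLEIL

The inverse of 19 mod 26 is 11, since 19·11=209≡1. Apply D(y)=11·(y−9) mod 26:
Y(24): 11·(24−9)=165≡9 → J
K(10): 11·(10−9)=11 → L
H(7): 11·(7−9)=-22≡4 → E
F(5): 11·(5−9)=-44≡8 → I
K(10): 11·(10−9)=11 → L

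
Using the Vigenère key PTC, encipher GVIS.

VOKH

Repeat the key across the message: PTCP
G(6)+P(15): 21 → V
V(21)+T(19): 40≡14 → O
I(8)+C(2): 10 → K
S(18)+P(15): 33≡7 → H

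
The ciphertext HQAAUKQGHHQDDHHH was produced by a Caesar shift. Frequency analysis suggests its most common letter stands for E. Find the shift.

3

The most frequent ciphertext letter is H (appears 6 times).
H is position 7; E is position 4.
Shift = 3.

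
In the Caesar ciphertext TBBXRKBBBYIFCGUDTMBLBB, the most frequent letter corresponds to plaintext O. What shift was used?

13

The most frequent ciphertext letter is B (appears 8 times).
B is position 1; O is position 14.
Shift = -13≡13.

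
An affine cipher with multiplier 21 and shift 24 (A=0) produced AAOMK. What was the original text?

The inverse of 21 mod 26 is 5, since 21·5=105≡1. Apply D(y)=5·(y−24) mod 26:
A(0): 5·(0−24)=-120≡10 → K
A(0): 5·(0−24)=-120≡10 → K
O(14): 5·(14−24)=-50≡2 → C
M(12): 5·(12−24)=-60≡18 → S
K(10): 5·(10−24)=-70≡8 → I

KKCSI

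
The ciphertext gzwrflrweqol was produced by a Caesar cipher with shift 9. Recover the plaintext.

xqniwcinvhfc

g(6): 6−9=-3≡23 → x
z(25): 25−9=16 → q
w(22): 22−9=13 → n
r(17): 17−9=8 → i
f(5): 5−9=-4≡22 → w
l(11): 11−9=2 → c
r(17): 17−9=8 → i
w(22): 22−9=13 → n
e(4): 4−9=-5≡21 → v
q(16): 16−9=7 → h
o(14): 14−9=5 → f
l(11): 11−9=2 → c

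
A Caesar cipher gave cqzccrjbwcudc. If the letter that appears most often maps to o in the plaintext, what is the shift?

The most frequent ciphertext letter is c (appears 5 times).
c is position 2; o is position 14.
Shift = -12≡14.

14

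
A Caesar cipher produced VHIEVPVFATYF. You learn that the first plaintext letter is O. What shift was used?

7

From the crib: V(21)−O(14)=7, so the shift is 7.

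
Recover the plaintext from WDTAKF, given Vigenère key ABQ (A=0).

Repeat the key across the ciphertext: ABQABQ
W(22)−A(0): 22 → W
D(3)−B(1): 2 → C
T(19)−Q(16): 3 → D
A(0)−A(0): 0 → A
K(10)−B(1): 9 → J
F(5)−Q(16): -11≡15 → P

WCDAJP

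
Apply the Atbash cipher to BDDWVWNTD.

YWWDEDMGW

B(1) → Y(24)
D(3) → W(22)
D(3) → W(22)
W(22) → D(3)
V(21) → E(4)
W(22) → D(3)
N(13) → M(12)
T(19) → G(6)
D(3) → W(22)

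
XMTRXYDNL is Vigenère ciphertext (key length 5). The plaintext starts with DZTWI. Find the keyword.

UNAVP

Subtract each crib letter from the matching ciphertext letter (mod 26):
X(23)−D(3)=20 → U
M(12)−Z(25)=-13≡13 → N
T(19)−T(19)=0 → A
R(17)−W(22)=-5≡21 → V
X(23)−I(8)=15 → P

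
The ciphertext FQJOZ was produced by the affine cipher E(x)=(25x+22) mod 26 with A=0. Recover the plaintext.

The inverse of 25 mod 26 is 25, since 25·25=625≡1. Apply D(y)=25·(y−22) mod 26:
F(5): 25·(5−22)=-425≡17 → R
Q(16): 25·(16−22)=-150≡6 → G
J(9): 25·(9−22)=-325≡13 → N
O(14): 25·(14−22)=-200≡8 → I
Z(25): 25·(25−22)=75≡23 → X

RGNIX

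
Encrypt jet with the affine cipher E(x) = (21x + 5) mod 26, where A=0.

j(9): 21·9+5=194≡12 → m
e(4): 21·4+5=89≡11 → l
t(19): 21·19+5=404≡14 → o

mlo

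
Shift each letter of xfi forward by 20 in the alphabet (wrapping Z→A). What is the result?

x(23): 23+20=43≡17 → r
f(5): 5+20=25 → z
i(8): 8+20=28≡2 → c

rzc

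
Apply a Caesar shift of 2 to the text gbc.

g(6): 6+2=8 → i
b(1): 1+2=3 → d
c(2): 2+2=4 → e

ide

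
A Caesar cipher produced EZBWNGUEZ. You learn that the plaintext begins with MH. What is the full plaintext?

From the crib: E(4)−M(12)=-8≡18, so the shift is 18.
Subtract 18 from each ciphertext letter:
E(4): 4−18=-14≡12 → M
Z(25): 25−18=7 → H
B(1): 1−18=-17≡9 → J
W(22): 22−18=4 → E
N(13): 13−18=-5≡21 → V
G(6): 6−18=-12≡14 → O
U(20): 20−18=2 → C
E(4): 4−18=-14≡12 → M
Z(25): 25−18=7 → H

MHJEVOCMH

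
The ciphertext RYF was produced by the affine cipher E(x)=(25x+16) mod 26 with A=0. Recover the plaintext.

ZSL

The inverse of 25 mod 26 is 25, since 25·25=625≡1. Apply D(y)=25·(y−16) mod 26:
R(17): 25·(17−16)=25 → Z
Y(24): 25·(24−16)=200≡18 → S
F(5): 25·(5−16)=-275≡11 → L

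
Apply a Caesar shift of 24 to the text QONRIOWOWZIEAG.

Q(16): 16+24=40≡14 → O
O(14): 14+24=38≡12 → M
N(13): 13+24=37≡11 → L
R(17): 17+24=41≡15 → P
I(8): 8+24=32≡6 → G
O(14): 14+24=38≡12 → M
W(22): 22+24=46≡20 → U
O(14): 14+24=38≡12 → M
W(22): 22+24=46≡20 → U
Z(25): 25+24=49≡23 → X
I(8): 8+24=32≡6 → G
E(4): 4+24=28≡2 → C
A(0): 0+24=24 → Y
G(6): 6+24=30≡4 → E

OMLPGMUMUXGCYE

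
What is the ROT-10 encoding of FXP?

F(5): 5+10=15 → P
X(23): 23+10=33≡7 → H
P(15): 15+10=25 → Z

PHZ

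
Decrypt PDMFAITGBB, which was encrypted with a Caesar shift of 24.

P(15): 15−24=-9≡17 → R
D(3): 3−24=-21≡5 → F
M(12): 12−24=-12≡14 → O
F(5): 5−24=-19≡7 → H
A(0): 0−24=-24≡2 → C
I(8): 8−24=-16≡10 → K
T(19): 19−24=-5≡21 → V
G(6): 6−24=-18≡8 → I
B(1): 1−24=-23≡3 → D
B(1): 1−24=-23≡3 → D

RFOHCKVIDD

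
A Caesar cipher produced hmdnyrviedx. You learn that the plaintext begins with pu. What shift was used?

18

From the crib: h(7)−p(15)=-8≡18, so the shift is 18.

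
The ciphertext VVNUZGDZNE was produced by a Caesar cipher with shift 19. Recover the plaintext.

CCUBGNKGUL

V(21): 21−19=2 → C
V(21): 21−19=2 → C
N(13): 13−19=-6≡20 → U
U(20): 20−19=1 → B
Z(25): 25−19=6 → G
G(6): 6−19=-13≡13 → N
D(3): 3−19=-16≡10 → K
Z(25): 25−19=6 → G
N(13): 13−19=-6≡20 → U
E(4): 4−19=-15≡11 → L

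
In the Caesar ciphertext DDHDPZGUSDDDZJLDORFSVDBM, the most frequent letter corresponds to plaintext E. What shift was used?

The most frequent ciphertext letter is D (appears 8 times).
D is position 3; E is position 4.
Shift = -1≡25.

25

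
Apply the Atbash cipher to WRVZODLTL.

DIEALWOGO

W(22) → D(3)
R(17) → I(8)
V(21) → E(4)
Z(25) → A(0)
O(14) → L(11)
D(3) → W(22)
L(11) → O(14)
T(19) → G(6)
L(11) → O(14)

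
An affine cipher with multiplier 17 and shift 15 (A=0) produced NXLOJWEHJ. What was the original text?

GCMDSFHYS

The inverse of 17 mod 26 is 23, since 17·23=391≡1. Apply D(y)=23·(y−15) mod 26:
N(13): 23·(13−15)=-46≡6 → G
X(23): 23·(23−15)=184≡2 → C
L(11): 23·(11−15)=-92≡12 → M
O(14): 23·(14−15)=-23≡3 → D
J(9): 23·(9−15)=-138≡18 → S
W(22): 23·(22−15)=161≡5 → F
E(4): 23·(4−15)=-253≡7 → H
H(7): 23·(7−15)=-184≡24 → Y
J(9): 23·(9−15)=-138≡18 → S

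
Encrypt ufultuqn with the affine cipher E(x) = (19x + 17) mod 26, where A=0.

hihsohje

u(20): 19·20+17=397≡7 → h
f(5): 19·5+17=112≡8 → i
u(20): 19·20+17=397≡7 → h
l(11): 19·11+17=226≡18 → s
t(19): 19·19+17=378≡14 → o
u(20): 19·20+17=397≡7 → h
q(16): 19·16+17=321≡9 → j
n(13): 19·13+17=264≡4 → e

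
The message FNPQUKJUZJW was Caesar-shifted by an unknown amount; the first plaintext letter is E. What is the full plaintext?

From the crib: F(5)−E(4)=1, so the shift is 1.
Subtract 1 from each ciphertext letter:
F(5): 5−1=4 → E
N(13): 13−1=12 → M
P(15): 15−1=14 → O
Q(16): 16−1=15 → P
U(20): 20−1=19 → T
K(10): 10−1=9 → J
J(9): 9−1=8 → I
U(20): 20−1=19 → T
Z(25): 25−1=24 → Y
J(9): 9−1=8 → I
W(22): 22−1=21 → V

EMOPTJITYIV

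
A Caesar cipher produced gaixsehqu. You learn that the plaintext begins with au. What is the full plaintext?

From the crib: g(6)−a(0)=6, so the shift is 6.
Subtract 6 from each ciphertext letter:
g(6): 6−6=0 → a
a(0): 0−6=-6≡20 → u
i(8): 8−6=2 → c
x(23): 23−6=17 → r
s(18): 18−6=12 → m
e(4): 4−6=-2≡24 → y
h(7): 7−6=1 → b
q(16): 16−6=10 → k
u(20): 20−6=14 → o

aucrmybko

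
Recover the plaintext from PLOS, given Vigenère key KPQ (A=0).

Repeat the key across the ciphertext: KPQK
P(15)−K(10): 5 → F
L(11)−P(15): -4≡22 → W
O(14)−Q(16): -2≡24 → Y
S(18)−K(10): 8 → I

FWYI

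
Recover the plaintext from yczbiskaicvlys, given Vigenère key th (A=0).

Repeat the key across the ciphertext: ththththththth
y(24)−t(19): 5 → f
c(2)−h(7): -5≡21 → v
z(25)−t(19): 6 → g
b(1)−h(7): -6≡20 → u
i(8)−t(19): -11≡15 → p
s(18)−h(7): 11 → l
k(10)−t(19): -9≡17 → r
a(0)−h(7): -7≡19 → t
i(8)−t(19): -11≡15 → p
c(2)−h(7): -5≡21 → v
v(21)−t(19): 2 → c
l(11)−h(7): 4 → e
y(24)−t(19): 5 → f
s(18)−h(7): 11 → l

fvguplrtpvcefl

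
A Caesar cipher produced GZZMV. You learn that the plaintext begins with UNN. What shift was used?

12

From the crib: G(6)−U(20)=-14≡12, so the shift is 12.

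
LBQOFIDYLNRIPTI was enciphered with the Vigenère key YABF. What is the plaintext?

NBPJHICTNNQDRTH

Repeat the key across the ciphertext: YABFYABFYABFYAB
L(11)−Y(24): -13≡13 → N
B(1)−A(0): 1 → B
Q(16)−B(1): 15 → P
O(14)−F(5): 9 → J
F(5)−Y(24): -19≡7 → H
I(8)−A(0): 8 → I
D(3)−B(1): 2 → C
Y(24)−F(5): 19 → T
L(11)−Y(24): -13≡13 → N
N(13)−A(0): 13 → N
R(17)−B(1): 16 → Q
I(8)−F(5): 3 → D
P(15)−Y(24): -9≡17 → R
T(19)−A(0): 19 → T
I(8)−B(1): 7 → H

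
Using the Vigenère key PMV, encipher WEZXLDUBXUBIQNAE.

Repeat the key across the message: PMVPMVPMVPMVPMVP
W(22)+P(15): 37≡11 → L
E(4)+M(12): 16 → Q
Z(25)+V(21): 46≡20 → U
X(23)+P(15): 38≡12 → M
L(11)+M(12): 23 → X
D(3)+V(21): 24 → Y
U(20)+P(15): 35≡9 → J
B(1)+M(12): 13 → N
X(23)+V(21): 44≡18 → S
U(20)+P(15): 35≡9 → J
B(1)+M(12): 13 → N
I(8)+V(21): 29≡3 → D
Q(16)+P(15): 31≡5 → F
N(13)+M(12): 25 → Z
A(0)+V(21): 21 → V
E(4)+P(15): 19 → T

LQUMXYJNSJNDFZVT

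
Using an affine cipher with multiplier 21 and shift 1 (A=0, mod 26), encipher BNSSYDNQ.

WOPPLMOZ

B(1): 21·1+1=22 → W
N(13): 21·13+1=274≡14 → O
S(18): 21·18+1=379≡15 → P
S(18): 21·18+1=379≡15 → P
Y(24): 21·24+1=505≡11 → L
D(3): 21·3+1=64≡12 → M
N(13): 21·13+1=274≡14 → O
Q(16): 21·16+1=337≡25 → Z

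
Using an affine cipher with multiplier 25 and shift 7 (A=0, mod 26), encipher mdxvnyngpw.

vekmujubsl

m(12): 25·12+7=307≡21 → v
d(3): 25·3+7=82≡4 → e
x(23): 25·23+7=582≡10 → k
v(21): 25·21+7=532≡12 → m
n(13): 25·13+7=332≡20 → u
y(24): 25·24+7=607≡9 → j
n(13): 25·13+7=332≡20 → u
g(6): 25·6+7=157≡1 → b
p(15): 25·15+7=382≡18 → s
w(22): 25·22+7=557≡11 → l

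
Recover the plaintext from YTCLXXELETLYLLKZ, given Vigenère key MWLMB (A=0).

MXRZWLIASSZCAZJN

Repeat the key across the ciphertext: MWLMBMWLMBMWLMBM
Y(24)−M(12): 12 → M
T(19)−W(22): -3≡23 → X
C(2)−L(11): -9≡17 → R
L(11)−M(12): -1≡25 → Z
X(23)−B(1): 22 → W
X(23)−M(12): 11 → L
E(4)−W(22): -18≡8 → I
L(11)−L(11): 0 → A
E(4)−M(12): -8≡18 → S
T(19)−B(1): 18 → S
L(11)−M(12): -1≡25 → Z
Y(24)−W(22): 2 → C
L(11)−L(11): 0 → A
L(11)−M(12): -1≡25 → Z
K(10)−B(1): 9 → J
Z(25)−M(12): 13 → N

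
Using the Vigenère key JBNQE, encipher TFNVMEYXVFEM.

CGALQNZKLJNN

Repeat the key across the message: JBNQEJBNQEJB
T(19)+J(9): 28≡2 → C
F(5)+B(1): 6 → G
N(13)+N(13): 26≡0 → A
V(21)+Q(16): 37≡11 → L
M(12)+E(4): 16 → Q
E(4)+J(9): 13 → N
Y(24)+B(1): 25 → Z
X(23)+N(13): 36≡10 → K
V(21)+Q(16): 37≡11 → L
F(5)+E(4): 9 → J
E(4)+J(9): 13 → N
M(12)+B(1): 13 → N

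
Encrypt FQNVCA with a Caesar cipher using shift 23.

CNKSZX

F(5): 5+23=28≡2 → C
Q(16): 16+23=39≡13 → N
N(13): 13+23=36≡10 → K
V(21): 21+23=44≡18 → S
C(2): 2+23=25 → Z
A(0): 0+23=23 → X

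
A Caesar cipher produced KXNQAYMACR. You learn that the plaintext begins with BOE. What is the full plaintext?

From the crib: K(10)−B(1)=9, so the shift is 9.
Subtract 9 from each ciphertext letter:
K(10): 10−9=1 → B
X(23): 23−9=14 → O
N(13): 13−9=4 → E
Q(16): 16−9=7 → H
A(0): 0−9=-9≡17 → R
Y(24): 24−9=15 → P
M(12): 12−9=3 → D
A(0): 0−9=-9≡17 → R
C(2): 2−9=-7≡19 → T
R(17): 17−9=8 → I

BOEHRPDRTI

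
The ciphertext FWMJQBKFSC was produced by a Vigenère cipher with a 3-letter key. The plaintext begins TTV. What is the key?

Subtract each crib letter from the matching ciphertext letter (mod 26):
F(5)−T(19)=-14≡12 → M
W(22)−T(19)=3 → D
M(12)−V(21)=-9≡17 → R

MDR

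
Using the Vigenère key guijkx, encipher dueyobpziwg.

Repeat the key across the message: guijkxguijk
d(3)+g(6): 9 → j
u(20)+u(20): 40≡14 → o
e(4)+i(8): 12 → m
y(24)+j(9): 33≡7 → h
o(14)+k(10): 24 → y
b(1)+x(23): 24 → y
p(15)+g(6): 21 → v
z(25)+u(20): 45≡19 → t
i(8)+i(8): 16 → q
w(22)+j(9): 31≡5 → f
g(6)+k(10): 16 → q

jomhyyvtqfq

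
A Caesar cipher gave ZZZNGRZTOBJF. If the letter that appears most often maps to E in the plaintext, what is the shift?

The most frequent ciphertext letter is Z (appears 4 times).
Z is position 25; E is position 4.
Shift = 21.

21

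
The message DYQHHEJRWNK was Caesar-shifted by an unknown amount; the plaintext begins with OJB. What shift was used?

From the crib: D(3)−O(14)=-11≡15, so the shift is 15.

15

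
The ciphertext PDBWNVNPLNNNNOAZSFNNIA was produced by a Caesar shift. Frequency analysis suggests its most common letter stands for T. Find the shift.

The most frequent ciphertext letter is N (appears 8 times).
N is position 13; T is position 19.
Shift = -6≡20.

20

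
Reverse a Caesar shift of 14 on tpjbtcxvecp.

t(19): 19−14=5 → f
p(15): 15−14=1 → b
j(9): 9−14=-5≡21 → v
b(1): 1−14=-13≡13 → n
t(19): 19−14=5 → f
c(2): 2−14=-12≡14 → o
x(23): 23−14=9 → j
v(21): 21−14=7 → h
e(4): 4−14=-10≡16 → q
c(2): 2−14=-12≡14 → o
p(15): 15−14=1 → b

fbvnfojhqob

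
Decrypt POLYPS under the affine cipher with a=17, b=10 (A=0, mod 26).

The inverse of 17 mod 26 is 23, since 17·23=391≡1. Apply D(y)=23·(y−10) mod 26:
P(15): 23·(15−10)=115≡11 → L
O(14): 23·(14−10)=92≡14 → O
L(11): 23·(11−10)=23 → X
Y(24): 23·(24−10)=322≡10 → K
P(15): 23·(15−10)=115≡11 → L
S(18): 23·(18−10)=184≡2 → C

LOXKLC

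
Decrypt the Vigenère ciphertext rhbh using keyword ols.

Repeat the key across the ciphertext: olso
r(17)−o(14): 3 → d
h(7)−l(11): -4≡22 → w
b(1)−s(18): -17≡9 → j
h(7)−o(14): -7≡19 → t

dwjt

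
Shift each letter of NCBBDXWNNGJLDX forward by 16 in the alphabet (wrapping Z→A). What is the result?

DSRRTNMDDWZBTN

N(13): 13+16=29≡3 → D
C(2): 2+16=18 → S
B(1): 1+16=17 → R
B(1): 1+16=17 → R
D(3): 3+16=19 → T
X(23): 23+16=39≡13 → N
W(22): 22+16=38≡12 → M
N(13): 13+16=29≡3 → D
N(13): 13+16=29≡3 → D
G(6): 6+16=22 → W
J(9): 9+16=25 → Z
L(11): 11+16=27≡1 → B
D(3): 3+16=19 → T
X(23): 23+16=39≡13 → N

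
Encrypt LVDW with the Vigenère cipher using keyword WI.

HDZE

Repeat the key across the message: WIWI
L(11)+W(22): 33≡7 → H
V(21)+I(8): 29≡3 → D
D(3)+W(22): 25 → Z
W(22)+I(8): 30≡4 → E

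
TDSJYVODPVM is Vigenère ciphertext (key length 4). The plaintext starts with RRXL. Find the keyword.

CMVY

Subtract each crib letter from the matching ciphertext letter (mod 26):
T(19)−R(17)=2 → C
D(3)−R(17)=-14≡12 → M
S(18)−X(23)=-5≡21 → V
J(9)−L(11)=-2≡24 → Y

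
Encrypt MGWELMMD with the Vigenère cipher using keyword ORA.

AXWSCMAU

Repeat the key across the message: ORAORAOR
M(12)+O(14): 26≡0 → A
G(6)+R(17): 23 → X
W(22)+A(0): 22 → W
E(4)+O(14): 18 → S
L(11)+R(17): 28≡2 → C
M(12)+A(0): 12 → M
M(12)+O(14): 26≡0 → A
D(3)+R(17): 20 → U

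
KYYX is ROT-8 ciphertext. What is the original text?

K(10): 10−8=2 → C
Y(24): 24−8=16 → Q
Y(24): 24−8=16 → Q
X(23): 23−8=15 → P

CQQP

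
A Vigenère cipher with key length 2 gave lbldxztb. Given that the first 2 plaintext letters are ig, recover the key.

Subtract each crib letter from the matching ciphertext letter (mod 26):
l(11)−i(8)=3 → d
b(1)−g(6)=-5≡21 → v

dv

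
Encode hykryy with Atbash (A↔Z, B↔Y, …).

sbpibb

h(7) → s(18)
y(24) → b(1)
k(10) → p(15)
r(17) → i(8)
y(24) → b(1)
y(24) → b(1)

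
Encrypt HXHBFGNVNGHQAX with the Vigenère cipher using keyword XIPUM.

Repeat the key across the message: XIPUMXIPUMXIPU
H(7)+X(23): 30≡4 → E
X(23)+I(8): 31≡5 → F
H(7)+P(15): 22 → W
B(1)+U(20): 21 → V
F(5)+M(12): 17 → R
G(6)+X(23): 29≡3 → D
N(13)+I(8): 21 → V
V(21)+P(15): 36≡10 → K
N(13)+U(20): 33≡7 → H
G(6)+M(12): 18 → S
H(7)+X(23): 30≡4 → E
Q(16)+I(8): 24 → Y
A(0)+P(15): 15 → P
X(23)+U(20): 43≡17 → R

EFWVRDVKHSEYPR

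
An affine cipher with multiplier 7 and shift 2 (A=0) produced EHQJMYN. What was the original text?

EXCBUSJ

The inverse of 7 mod 26 is 15, since 7·15=105≡1. Apply D(y)=15·(y−2) mod 26:
E(4): 15·(4−2)=30≡4 → E
H(7): 15·(7−2)=75≡23 → X
Q(16): 15·(16−2)=210≡2 → C
J(9): 15·(9−2)=105≡1 → B
M(12): 15·(12−2)=150≡20 → U
Y(24): 15·(24−2)=330≡18 → S
N(13): 15·(13−2)=165≡9 → J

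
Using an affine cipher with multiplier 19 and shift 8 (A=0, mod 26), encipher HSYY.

H(7): 19·7+8=141≡11 → L
S(18): 19·18+8=350≡12 → M
Y(24): 19·24+8=464≡22 → W
Y(24): 19·24+8=464≡22 → W

LMWW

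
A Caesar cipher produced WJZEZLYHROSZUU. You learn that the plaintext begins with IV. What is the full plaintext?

IVLQLXKTDAELGG

From the crib: W(22)−I(8)=14, so the shift is 14.
Subtract 14 from each ciphertext letter:
W(22): 22−14=8 → I
J(9): 9−14=-5≡21 → V
Z(25): 25−14=11 → L
E(4): 4−14=-10≡16 → Q
Z(25): 25−14=11 → L
L(11): 11−14=-3≡23 → X
Y(24): 24−14=10 → K
H(7): 7−14=-7≡19 → T
R(17): 17−14=3 → D
O(14): 14−14=0 → A
S(18): 18−14=4 → E
Z(25): 25−14=11 → L
U(20): 20−14=6 → G
U(20): 20−14=6 → G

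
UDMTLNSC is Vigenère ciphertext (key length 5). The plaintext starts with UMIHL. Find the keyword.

Subtract each crib letter from the matching ciphertext letter (mod 26):
U(20)−U(20)=0 → A
D(3)−M(12)=-9≡17 → R
M(12)−I(8)=4 → E
T(19)−H(7)=12 → M
L(11)−L(11)=0 → A

AREMA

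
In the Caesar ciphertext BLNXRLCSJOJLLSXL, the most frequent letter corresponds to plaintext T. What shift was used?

The most frequent ciphertext letter is L (appears 5 times).
L is position 11; T is position 19.
Shift = -8≡18.

18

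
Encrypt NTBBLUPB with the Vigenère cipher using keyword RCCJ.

Repeat the key across the message: RCCJRCCJ
N(13)+R(17): 30≡4 → E
T(19)+C(2): 21 → V
B(1)+C(2): 3 → D
B(1)+J(9): 10 → K
L(11)+R(17): 28≡2 → C
U(20)+C(2): 22 → W
P(15)+C(2): 17 → R
B(1)+J(9): 10 → K

EVDKCWRK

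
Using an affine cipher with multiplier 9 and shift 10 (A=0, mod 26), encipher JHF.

NVD

J(9): 9·9+10=91≡13 → N
H(7): 9·7+10=73≡21 → V
F(5): 9·5+10=55≡3 → D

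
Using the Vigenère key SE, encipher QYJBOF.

ICBFGJ

Repeat the key across the message: SESESE
Q(16)+S(18): 34≡8 → I
Y(24)+E(4): 28≡2 → C
J(9)+S(18): 27≡1 → B
B(1)+E(4): 5 → F
O(14)+S(18): 32≡6 → G
F(5)+E(4): 9 → J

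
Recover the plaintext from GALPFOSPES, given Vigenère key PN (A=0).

RNWCQBDCPF

Repeat the key across the ciphertext: PNPNPNPNPN
G(6)−P(15): -9≡17 → R
A(0)−N(13): -13≡13 → N
L(11)−P(15): -4≡22 → W
P(15)−N(13): 2 → C
F(5)−P(15): -10≡16 → Q
O(14)−N(13): 1 → B
S(18)−P(15): 3 → D
P(15)−N(13): 2 → C
E(4)−P(15): -11≡15 → P
S(18)−N(13): 5 → F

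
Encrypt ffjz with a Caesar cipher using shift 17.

f(5): 5+17=22 → w
f(5): 5+17=22 → w
j(9): 9+17=26≡0 → a
z(25): 25+17=42≡16 → q

wwaq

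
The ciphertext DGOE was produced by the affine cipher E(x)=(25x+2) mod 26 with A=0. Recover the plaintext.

ZWOY

The inverse of 25 mod 26 is 25, since 25·25=625≡1. Apply D(y)=25·(y−2) mod 26:
D(3): 25·(3−2)=25 → Z
G(6): 25·(6−2)=100≡22 → W
O(14): 25·(14−2)=300≡14 → O
E(4): 25·(4−2)=50≡24 → Y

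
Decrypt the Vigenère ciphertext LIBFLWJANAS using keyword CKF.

Repeat the key across the ciphertext: CKFCKFCKFCK
L(11)−C(2): 9 → J
I(8)−K(10): -2≡24 → Y
B(1)−F(5): -4≡22 → W
F(5)−C(2): 3 → D
L(11)−K(10): 1 → B
W(22)−F(5): 17 → R
J(9)−C(2): 7 → H
A(0)−K(10): -10≡16 → Q
N(13)−F(5): 8 → I
A(0)−C(2): -2≡24 → Y
S(18)−K(10): 8 → I

JYWDBRHQIYI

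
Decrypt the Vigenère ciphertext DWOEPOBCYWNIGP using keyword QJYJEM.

Repeat the key across the ciphertext: QJYJEMQJYJEMQJ
D(3)−Q(16): -13≡13 → N
W(22)−J(9): 13 → N
O(14)−Y(24): -10≡16 → Q
E(4)−J(9): -5≡21 → V
P(15)−E(4): 11 → L
O(14)−M(12): 2 → C
B(1)−Q(16): -15≡11 → L
C(2)−J(9): -7≡19 → T
Y(24)−Y(24): 0 → A
W(22)−J(9): 13 → N
N(13)−E(4): 9 → J
I(8)−M(12): -4≡22 → W
G(6)−Q(16): -10≡16 → Q
P(15)−J(9): 6 → G

NNQVLCLTANJWQG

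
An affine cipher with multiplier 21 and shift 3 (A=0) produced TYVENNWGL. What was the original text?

CBMFYYRPO

The inverse of 21 mod 26 is 5, since 21·5=105≡1. Apply D(y)=5·(y−3) mod 26:
T(19): 5·(19−3)=80≡2 → C
Y(24): 5·(24−3)=105≡1 → B
V(21): 5·(21−3)=90≡12 → M
E(4): 5·(4−3)=5 → F
N(13): 5·(13−3)=50≡24 → Y
N(13): 5·(13−3)=50≡24 → Y
W(22): 5·(22−3)=95≡17 → R
G(6): 5·(6−3)=15 → P
L(11): 5·(11−3)=40≡14 → O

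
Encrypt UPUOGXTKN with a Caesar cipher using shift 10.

EZEYQHDUX

U(20): 20+10=30≡4 → E
P(15): 15+10=25 → Z
U(20): 20+10=30≡4 → E
O(14): 14+10=24 → Y
G(6): 6+10=16 → Q
X(23): 23+10=33≡7 → H
T(19): 19+10=29≡3 → D
K(10): 10+10=20 → U
N(13): 13+10=23 → X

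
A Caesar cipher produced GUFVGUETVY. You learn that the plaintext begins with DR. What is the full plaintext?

From the crib: G(6)−D(3)=3, so the shift is 3.
Subtract 3 from each ciphertext letter:
G(6): 6−3=3 → D
U(20): 20−3=17 → R
F(5): 5−3=2 → C
V(21): 21−3=18 → S
G(6): 6−3=3 → D
U(20): 20−3=17 → R
E(4): 4−3=1 → B
T(19): 19−3=16 → Q
V(21): 21−3=18 → S
Y(24): 24−3=21 → V

DRCSDRBQSV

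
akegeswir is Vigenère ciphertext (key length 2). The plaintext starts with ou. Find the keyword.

Subtract each crib letter from the matching ciphertext letter (mod 26):
a(0)−o(14)=-14≡12 → m
k(10)−u(20)=-10≡16 → q

mq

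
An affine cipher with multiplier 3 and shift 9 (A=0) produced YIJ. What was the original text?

FRA

The inverse of 3 mod 26 is 9, since 3·9=27≡1. Apply D(y)=9·(y−9) mod 26:
Y(24): 9·(24−9)=135≡5 → F
I(8): 9·(8−9)=-9≡17 → R
J(9): 9·(9−9)=0 → A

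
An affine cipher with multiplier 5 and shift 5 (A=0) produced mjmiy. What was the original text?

The inverse of 5 mod 26 is 21, since 5·21=105≡1. Apply D(y)=21·(y−5) mod 26:
m(12): 21·(12−5)=147≡17 → r
j(9): 21·(9−5)=84≡6 → g
m(12): 21·(12−5)=147≡17 → r
i(8): 21·(8−5)=63≡11 → l
y(24): 21·(24−5)=399≡9 → j

rgrlj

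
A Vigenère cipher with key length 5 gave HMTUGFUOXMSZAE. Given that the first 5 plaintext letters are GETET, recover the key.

BIAQN

Subtract each crib letter from the matching ciphertext letter (mod 26):
H(7)−G(6)=1 → B
M(12)−E(4)=8 → I
T(19)−T(19)=0 → A
U(20)−E(4)=16 → Q
G(6)−T(19)=-13≡13 → N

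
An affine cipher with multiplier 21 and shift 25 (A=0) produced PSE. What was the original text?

CRZ

The inverse of 21 mod 26 is 5, since 21·5=105≡1. Apply D(y)=5·(y−25) mod 26:
P(15): 5·(15−25)=-50≡2 → C
S(18): 5·(18−25)=-35≡17 → R
E(4): 5·(4−25)=-105≡25 → Z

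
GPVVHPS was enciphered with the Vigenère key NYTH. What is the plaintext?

TRCOURZ

Repeat the key across the ciphertext: NYTHNYT
G(6)−N(13): -7≡19 → T
P(15)−Y(24): -9≡17 → R
V(21)−T(19): 2 → C
V(21)−H(7): 14 → O
H(7)−N(13): -6≡20 → U
P(15)−Y(24): -9≡17 → R
S(18)−T(19): -1≡25 → Z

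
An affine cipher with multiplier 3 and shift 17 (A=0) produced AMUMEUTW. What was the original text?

DHBHNBST

The inverse of 3 mod 26 is 9, since 3·9=27≡1. Apply D(y)=9·(y−17) mod 26:
A(0): 9·(0−17)=-153≡3 → D
M(12): 9·(12−17)=-45≡7 → H
U(20): 9·(20−17)=27≡1 → B
M(12): 9·(12−17)=-45≡7 → H
E(4): 9·(4−17)=-117≡13 → N
U(20): 9·(20−17)=27≡1 → B
T(19): 9·(19−17)=18 → S
W(22): 9·(22−17)=45≡19 → T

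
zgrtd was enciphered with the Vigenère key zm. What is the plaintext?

Repeat the key across the ciphertext: zmzmz
z(25)−z(25): 0 → a
g(6)−m(12): -6≡20 → u
r(17)−z(25): -8≡18 → s
t(19)−m(12): 7 → h
d(3)−z(25): -22≡4 → e

aushe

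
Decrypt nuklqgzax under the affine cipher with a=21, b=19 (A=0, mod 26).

wfhmlneju

The inverse of 21 mod 26 is 5, since 21·5=105≡1. Apply D(y)=5·(y−19) mod 26:
n(13): 5·(13−19)=-30≡22 → w
u(20): 5·(20−19)=5 → f
k(10): 5·(10−19)=-45≡7 → h
l(11): 5·(11−19)=-40≡12 → m
q(16): 5·(16−19)=-15≡11 → l
g(6): 5·(6−19)=-65≡13 → n
z(25): 5·(25−19)=30≡4 → e
a(0): 5·(0−19)=-95≡9 → j
x(23): 5·(23−19)=20 → u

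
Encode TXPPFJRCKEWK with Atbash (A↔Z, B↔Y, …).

GCKKUQIXPVDP

T(19) → G(6)
X(23) → C(2)
P(15) → K(10)
P(15) → K(10)
F(5) → U(20)
J(9) → Q(16)
R(17) → I(8)
C(2) → X(23)
K(10) → P(15)
E(4) → V(21)
W(22) → D(3)
K(10) → P(15)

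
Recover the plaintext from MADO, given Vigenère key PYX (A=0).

Repeat the key across the ciphertext: PYXP
M(12)−P(15): -3≡23 → X
A(0)−Y(24): -24≡2 → C
D(3)−X(23): -20≡6 → G
O(14)−P(15): -1≡25 → Z

XCGZ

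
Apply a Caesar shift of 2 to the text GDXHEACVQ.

G(6): 6+2=8 → I
D(3): 3+2=5 → F
X(23): 23+2=25 → Z
H(7): 7+2=9 → J
E(4): 4+2=6 → G
A(0): 0+2=2 → C
C(2): 2+2=4 → E
V(21): 21+2=23 → X
Q(16): 16+2=18 → S

IFZJGCEXS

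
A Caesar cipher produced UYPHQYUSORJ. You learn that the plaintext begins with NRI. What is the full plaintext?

From the crib: U(20)−N(13)=7, so the shift is 7.
Subtract 7 from each ciphertext letter:
U(20): 20−7=13 → N
Y(24): 24−7=17 → R
P(15): 15−7=8 → I
H(7): 7−7=0 → A
Q(16): 16−7=9 → J
Y(24): 24−7=17 → R
U(20): 20−7=13 → N
S(18): 18−7=11 → L
O(14): 14−7=7 → H
R(17): 17−7=10 → K
J(9): 9−7=2 → C

NRIAJRNLHKC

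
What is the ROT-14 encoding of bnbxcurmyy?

pbplqifamm

b(1): 1+14=15 → p
n(13): 13+14=27≡1 → b
b(1): 1+14=15 → p
x(23): 23+14=37≡11 → l
c(2): 2+14=16 → q
u(20): 20+14=34≡8 → i
r(17): 17+14=31≡5 → f
m(12): 12+14=26≡0 → a
y(24): 24+14=38≡12 → m
y(24): 24+14=38≡12 → m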